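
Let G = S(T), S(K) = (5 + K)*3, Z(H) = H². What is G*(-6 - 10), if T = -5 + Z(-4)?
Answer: -768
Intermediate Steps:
T = 11 (T = -5 + (-4)² = -5 + 16 = 11)
S(K) = 15 + 3*K
G = 48 (G = 15 + 3*11 = 15 + 33 = 48)
G*(-6 - 10) = 48*(-6 - 10) = 48*(-16) = -768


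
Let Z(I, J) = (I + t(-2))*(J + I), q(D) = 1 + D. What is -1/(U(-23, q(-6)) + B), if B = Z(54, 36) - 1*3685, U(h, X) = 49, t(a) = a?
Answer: -1/1044 ≈ -0.00095785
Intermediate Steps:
Z(I, J) = (-2 + I)*(I + J) (Z(I, J) = (I - 2)*(J + I) = (-2 + I)*(I + J))
B = 995 (B = (54**2 - 2*54 - 2*36 + 54*36) - 1*3685 = (2916 - 108 - 72 + 1944) - 3685 = 4680 - 3685 = 995)
-1/(U(-23, q(-6)) + B) = -1/(49 + 995) = -1/1044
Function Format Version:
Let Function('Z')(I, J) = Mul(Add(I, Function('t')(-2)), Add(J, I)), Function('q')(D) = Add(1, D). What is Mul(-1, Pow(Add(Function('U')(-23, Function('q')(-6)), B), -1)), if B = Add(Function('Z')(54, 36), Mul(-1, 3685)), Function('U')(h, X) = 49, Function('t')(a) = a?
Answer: Rational(-1, 1044) ≈ -0.00095785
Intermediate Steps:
Function('Z')(I, J) = Mul(Add(-2, I), Add(I, J)) (Function('Z')(I, J) = Mul(Add(I, -2), Add(J, I)) = Mul(Add(-2, I), Add(I, J)))
B = 995 (B = Add(Add(Pow(54, 2), Mul(-2, 54), Mul(-2, 36), Mul(54, 36)), Mul(-1, 3685)) = Add(Add(2916, -108, -72, 1944), -3685) = Add(4680, -3685) = 995)
Mul(-1, Pow(Add(Function('U')(-23, Function('q')(-6)), B), -1)) = Mul(-1, Pow(Add(49, 995), -1)) = Mul(-1, Pow(1044, -1)) = Mul(-1, Rational(1, 1044)) = Rational(-1, 1044)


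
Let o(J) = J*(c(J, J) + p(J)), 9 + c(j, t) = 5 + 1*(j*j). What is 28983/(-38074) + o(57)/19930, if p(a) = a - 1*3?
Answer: 1645479498/189703705 ≈ 8.6740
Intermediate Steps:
p(a) = -3 + a (p(a) = a - 3 = -3 + a)
c(j, t) = -4 + j**2 (c(j, t) = -9 + (5 + 1*(j*j)) = -9 + (5 + 1*j**2) = -9 + (5 + j**2) = -4 + j**2)
o(J) = J*(-7 + J + J**2) (o(J) = J*((-4 + J**2) + (-3 + J)) = J*(-7 + J + J**2))
28983/(-38074) + o(57)/19930 = 28983/(-38074) + (57*(-7 + 57 + 57**2))/19930 = 28983*(-1/38074) + (57*(-7 + 57 + 3249))*(1/19930) = -28983/38074 + (57*3299)*(1/19930) = -28983/38074 + 188043*(1/19930) = -28983/38074 + 188043/19930 = 1645479498/189703705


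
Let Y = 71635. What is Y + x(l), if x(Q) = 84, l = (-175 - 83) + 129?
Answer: 71719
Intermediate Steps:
l = -129 (l = -258 + 129 = -129)
Y + x(l) = 71635 + 84 = 71719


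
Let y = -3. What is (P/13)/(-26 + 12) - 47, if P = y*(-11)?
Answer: -8587/182 ≈ -47.181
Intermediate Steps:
P = 33 (P = -3*(-11) = 33)
(P/13)/(-26 + 12) - 47 = (33/13)/(-26 + 12) - 47 = (33*(1/13))/(-14) - 47 = -1/14*33/13 - 47 = -33/182 - 47 = -8587/182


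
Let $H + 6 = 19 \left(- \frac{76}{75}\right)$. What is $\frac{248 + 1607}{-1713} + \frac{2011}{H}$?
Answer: $- \frac{261876595}{3244422} \approx -80.716$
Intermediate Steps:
$H = - \frac{1894}{75}$ ($H = -6 + 19 \left(- \frac{76}{75}\right) = -6 - \frac{1444}{75} = - \frac{1894}{75} \approx -25.253$)
$\frac{248 + 1607}{-1713} + \frac{2011}{H} = \frac{248 + 1607}{-1713} + \frac{2011}{- \frac{1894}{75}} = 1855 \left(- \frac{1}{1713}\right) + 2011 \left(- \frac{75}{1894}\right) = - \frac{1855}{1713} - \frac{150825}{1894} = - \frac{261876595}{3244422}$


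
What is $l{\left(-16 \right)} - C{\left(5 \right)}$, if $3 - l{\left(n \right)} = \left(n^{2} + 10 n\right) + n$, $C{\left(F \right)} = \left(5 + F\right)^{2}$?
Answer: $-177$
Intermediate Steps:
$l{\left(n \right)} = 3 - n^{2} - 11 n$ ($l{\left(n \right)} = 3 - \left(\left(n^{2} + 10 n\right) + n\right) = 3 - \left(n^{2} + 11 n\right) = 3 - n^{2} - 11 n$)
$l{\left(-16 \right)} - C{\left(5 \right)} = \left(3 - \left(-16\right)^{2} - -176\right) - \left(5 + 5\right)^{2} = \left(3 - 256 + 176\right) - 10^{2} = \left(3 - 256 + 176\right) - 100 = -77 - 100 = -177$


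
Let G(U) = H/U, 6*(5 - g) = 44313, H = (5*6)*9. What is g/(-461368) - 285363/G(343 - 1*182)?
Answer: -785067867307/4613680 ≈ -1.7016e+5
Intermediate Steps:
H = 270 (H = 30*9 = 270)
g = -14761/2 (g = 5 - ⅙*44313 = 5 - 14771/2 = -14761/2 ≈ -7380.5)
G(U) = 270/U
g/(-461368) - 285363/G(343 - 1*182) = -14761/2/(-461368) - 285363/(270/(343 - 1*182)) = -14761/2*(-1/461368) - 285363/(270/(343 - 182)) = 14761/922736 - 285363/(270/161) = 14761/922736 - 285363/(270*(1/161)) = 14761/922736 - 285363/270/161 = 14761/922736 - 285363*161/270 = 14761/922736 - 1701609/10 = -785067867307/4613680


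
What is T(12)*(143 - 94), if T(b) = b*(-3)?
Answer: -1764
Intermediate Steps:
T(b) = -3*b
T(12)*(143 - 94) = (-3*12)*(143 - 94) = -36*49 = -1764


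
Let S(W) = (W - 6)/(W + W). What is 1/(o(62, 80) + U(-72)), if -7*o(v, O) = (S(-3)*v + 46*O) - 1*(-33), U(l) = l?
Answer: -7/4310 ≈ -0.0016241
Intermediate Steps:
S(W) = (-6 + W)/(2*W) (S(W) = (-6 + W)/((2*W)) = (-6 + W)*(1/(2*W)) = (-6 + W)/(2*W))
o(v, O) = -33/7 - 46*O/7 - 3*v/14 (o(v, O) = -((((½)*(-6 - 3)/(-3))*v + 46*O) - 1*(-33))/7 = -((((½)*(-⅓)*(-9))*v + 46*O) + 33)/7 = -((3*v/2 + 46*O) + 33)/7 = -((46*O + 3*v/2) + 33)/7 = -(33 + 46*O + 3*v/2)/7 = -33/7 - 46*O/7 - 3*v/14)
1/(o(62, 80) + U(-72)) = 1/((-33/7 - 46/7*80 - 3/14*62) - 72) = 1/((-33/7 - 3680/7 - 93/7) - 72) = 1/(-3806/7 - 72) = 1/(-4310/7) = -7/4310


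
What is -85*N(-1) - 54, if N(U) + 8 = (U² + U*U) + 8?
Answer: -224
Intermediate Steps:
N(U) = 2*U² (N(U) = -8 + ((U² + U*U) + 8) = -8 + ((U² + U²) + 8) = -8 + (2*U² + 8) = -8 + (8 + 2*U²) = 2*U²)
-85*N(-1) - 54 = -170*(-1)² - 54 = -170 - 54 = -224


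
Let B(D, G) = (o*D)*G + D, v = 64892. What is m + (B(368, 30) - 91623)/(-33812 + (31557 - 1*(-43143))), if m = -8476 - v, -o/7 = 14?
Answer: -3001043959/40888 ≈ -73397.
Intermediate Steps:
o = -98 (o = -7*14 = -98)
B(D, G) = D - 98*D*G (B(D, G) = (-98*D)*G + D = -98*D*G + D = D - 98*D*G)
m = -73368 (m = -8476 - 1*64892 = -8476 - 64892 = -73368)
m + (B(368, 30) - 91623)/(-33812 + (31557 - 1*(-43143))) = -73368 + (368*(1 - 98*30) - 91623)/(-33812 + (31557 - 1*(-43143))) = -73368 + (368*(1 - 2940) - 91623)/(-33812 + (31557 + 43143)) = -73368 + (368*(-2939) - 91623)/(-33812 + 74700) = -73368 + (-1081552 - 91623)/40888 = -73368 - 1173175*1/40888 = -73368 - 1173175/40888 = -3001043959/40888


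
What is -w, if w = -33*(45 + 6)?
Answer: 1683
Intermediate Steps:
w = -1683 (w = -33*51 = -1683)
-w = -1*(-1683) = 1683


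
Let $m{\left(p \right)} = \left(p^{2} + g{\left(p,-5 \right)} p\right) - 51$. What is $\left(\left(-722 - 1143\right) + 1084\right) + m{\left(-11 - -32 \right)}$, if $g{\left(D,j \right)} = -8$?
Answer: $-559$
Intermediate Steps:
$m{\left(p \right)} = -51 + p^{2} - 8 p$ ($m{\left(p \right)} = \left(p^{2} - 8 p\right) - 51 = -51 + p^{2} - 8 p$)
$\left(\left(-722 - 1143\right) + 1084\right) + m{\left(-11 - -32 \right)} = \left(\left(-722 - 1143\right) + 1084\right) - \left(51 - \left(-11 - -32\right)^{2} + 8 \left(-11 - -32\right)\right) = \left(-1865 + 1084\right) - \left(51 - \left(-11 + 32\right)^{2} + 8 \left(-11 + 32\right)\right) = -781 - \left(219 - 441\right) = -781 - -222 = -781 + 222 = -559$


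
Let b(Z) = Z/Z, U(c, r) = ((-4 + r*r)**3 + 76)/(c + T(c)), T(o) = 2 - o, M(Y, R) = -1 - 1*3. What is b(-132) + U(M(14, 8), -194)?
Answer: 26646606250023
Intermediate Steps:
M(Y, R) = -4 (M(Y, R) = -1 - 3 = -4)
U(c, r) = 38 + (-4 + r**2)**3/2 (U(c, r) = ((-4 + r*r)**3 + 76)/(c + (2 - c)) = ((-4 + r**2)**3 + 76)/2 = (76 + (-4 + r**2)**3)*(1/2) = 38 + (-4 + r**2)**3/2)
b(Z) = 1
b(-132) + U(M(14, 8), -194) = 1 + (38 + (-4 + (-194)**2)**3/2) = 1 + (38 + (-4 + 37636)**3/2) = 1 + (38 + (1/2)*37632**3) = 1 + (38 + (1/2)*53293212499968) = 1 + (38 + 26646606249984) = 1 + 26646606250022 = 26646606250023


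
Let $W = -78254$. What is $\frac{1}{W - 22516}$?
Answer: $- \frac{1}{100770} \approx -9.9236 \cdot 10^{-6}$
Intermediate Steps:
$\frac{1}{W - 22516} = \frac{1}{-78254 - 22516} = \frac{1}{-100770} = - \frac{1}{100770}$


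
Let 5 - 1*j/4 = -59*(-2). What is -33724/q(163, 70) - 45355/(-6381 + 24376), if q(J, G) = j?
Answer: 29318146/406687 ≈ 72.090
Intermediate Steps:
j = -452 (j = 20 - (-236)*(-2) = 20 - 4*118 = 20 - 472 = -452)
q(J, G) = -452
-33724/q(163, 70) - 45355/(-6381 + 24376) = -33724/(-452) - 45355/(-6381 + 24376) = -33724*(-1/452) - 45355/17995 = 8431/113 - 45355*1/17995 = 8431/113 - 9071/3599 = 29318146/406687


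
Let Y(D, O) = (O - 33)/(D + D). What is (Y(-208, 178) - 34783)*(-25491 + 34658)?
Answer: -132645325791/416 ≈ -3.1886e+8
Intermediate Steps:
Y(D, O) = (-33 + O)/(2*D) (Y(D, O) = (-33 + O)/((2*D)) = (-33 + O)*(1/(2*D)) = (-33 + O)/(2*D))
(Y(-208, 178) - 34783)*(-25491 + 34658) = ((½)*(-33 + 178)/(-208) - 34783)*(-25491 + 34658) = ((½)*(-1/208)*145 - 34783)*9167 = (-145/416 - 34783)*9167 = -14469873/416*9167 = -132645325791/416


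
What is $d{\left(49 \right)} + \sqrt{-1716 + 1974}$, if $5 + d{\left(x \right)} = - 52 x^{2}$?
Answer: $-124857 + \sqrt{258} \approx -1.2484 \cdot 10^{5}$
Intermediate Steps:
$d{\left(x \right)} = -5 - 52 x^{2}$
$d{\left(49 \right)} + \sqrt{-1716 + 1974} = \left(-5 - 52 \cdot 49^{2}\right) + \sqrt{-1716 + 1974} = \left(-5 - 124852\right) + \sqrt{258} = -124857 + \sqrt{258}$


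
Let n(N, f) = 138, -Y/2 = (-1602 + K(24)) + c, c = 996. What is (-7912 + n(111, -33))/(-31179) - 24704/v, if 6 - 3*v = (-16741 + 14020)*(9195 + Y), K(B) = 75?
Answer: 71552061158/290061386079 ≈ 0.24668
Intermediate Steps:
Y = 1062 (Y = -2*((-1602 + 75) + 996) = -2*(-1527 + 996) = -2*(-531) = 1062)
v = 9303101 (v = 2 - (-16741 + 14020)*(9195 + 1062)/3 = 2 - (-907)*10257 = 2 - ⅓*(-27909297) = 2 + 9303099 = 9303101)
(-7912 + n(111, -33))/(-31179) - 24704/v = (-7912 + 138)/(-31179) - 24704/9303101 = -7774*(-1/31179) - 24704*1/9303101 = 7774/31179 - 24704/9303101 = 71552061158/290061386079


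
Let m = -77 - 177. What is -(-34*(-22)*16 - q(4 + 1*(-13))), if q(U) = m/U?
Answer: -107458/9 ≈ -11940.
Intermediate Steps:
m = -254
q(U) = -254/U
-(-34*(-22)*16 - q(4 + 1*(-13))) = -(-34*(-22)*16 - (-254)/(4 + 1*(-13))) = -(748*16 - (-254)/(4 - 13)) = -(11968 - (-254)/(-9)) = -(11968 - (-254)*(-1)/9) = -(11968 - 1*254/9) = -(11968 - 254/9) = -1*107458/9 = -107458/9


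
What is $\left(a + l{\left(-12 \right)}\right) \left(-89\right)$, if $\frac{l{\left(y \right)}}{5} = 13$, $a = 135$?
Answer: $-17800$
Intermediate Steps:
$l{\left(y \right)} = 65$ ($l{\left(y \right)} = 5 \cdot 13 = 65$)
$\left(a + l{\left(-12 \right)}\right) \left(-89\right) = \left(135 + 65\right) \left(-89\right) = 200 \left(-89\right) = -17800$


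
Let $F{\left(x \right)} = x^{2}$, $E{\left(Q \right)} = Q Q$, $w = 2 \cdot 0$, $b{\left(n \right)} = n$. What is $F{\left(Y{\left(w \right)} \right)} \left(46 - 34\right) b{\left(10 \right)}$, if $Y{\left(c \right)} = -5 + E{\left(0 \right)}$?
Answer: $3000$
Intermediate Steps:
$w = 0$
$E{\left(Q \right)} = Q^{2}$
$Y{\left(c \right)} = -5$ ($Y{\left(c \right)} = -5 + 0^{2} = -5 + 0 = -5$)
$F{\left(Y{\left(w \right)} \right)} \left(46 - 34\right) b{\left(10 \right)} = \left(-5\right)^{2} \left(46 - 34\right) 10 = 25 \left(46 - 34\right) 10 = 25 \cdot 12 \cdot 10 = 300 \cdot 10 = 3000$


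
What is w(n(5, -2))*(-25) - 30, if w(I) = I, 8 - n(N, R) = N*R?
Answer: -480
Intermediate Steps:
n(N, R) = 8 - N*R
w(n(5, -2))*(-25) - 30 = (8 - 1*5*(-2))*(-25) - 30 = (8 + 10)*(-25) - 30 = 18*(-25) - 30 = -450 - 30 = -480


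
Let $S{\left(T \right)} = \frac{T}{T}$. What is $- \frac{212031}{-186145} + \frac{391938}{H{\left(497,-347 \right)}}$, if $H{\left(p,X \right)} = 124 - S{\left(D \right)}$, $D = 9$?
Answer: $\frac{24327792941}{7631945} \approx 3187.6$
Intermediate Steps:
$S{\left(T \right)} = 1$
$H{\left(p,X \right)} = 123$ ($H{\left(p,X \right)} = 124 - 1 = 123$)
$- \frac{212031}{-186145} + \frac{391938}{H{\left(497,-347 \right)}} = - \frac{212031}{-186145} + \frac{391938}{123} = \left(-212031\right) \left(- \frac{1}{186145}\right) + 391938 \cdot \frac{1}{123} = \frac{212031}{186145} + \frac{130646}{41} = \frac{24327792941}{7631945}$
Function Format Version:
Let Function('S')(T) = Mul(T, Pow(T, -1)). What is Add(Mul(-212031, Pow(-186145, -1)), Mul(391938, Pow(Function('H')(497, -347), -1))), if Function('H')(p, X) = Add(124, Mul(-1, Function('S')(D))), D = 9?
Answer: Rational(24327792941, 7631945) ≈ 3187.6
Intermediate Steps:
Function('S')(T) = 1
Function('H')(p, X) = 123 (Function('H')(p, X) = Add(124, Mul(-1, 1)) = Add(124, -1) = 123)
Add(Mul(-212031, Pow(-186145, -1)), Mul(391938, Pow(Function('H')(497, -347), -1))) = Add(Mul(-212031, Pow(-186145, -1)), Mul(391938, Pow(123, -1))) = Add(Mul(-212031, Rational(-1, 186145)), Mul(391938, Rational(1, 123))) = Add(Rational(212031, 186145), Rational(130646, 41)) = Rational(24327792941, 7631945)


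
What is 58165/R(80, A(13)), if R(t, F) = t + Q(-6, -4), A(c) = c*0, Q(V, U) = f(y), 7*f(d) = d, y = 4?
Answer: 407155/564 ≈ 721.91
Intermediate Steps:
f(d) = d/7
Q(V, U) = 4/7 (Q(V, U) = (⅐)*4 = 4/7)
A(c) = 0
R(t, F) = 4/7 + t (R(t, F) = t + 4/7 = 4/7 + t)
58165/R(80, A(13)) = 58165/(4/7 + 80) = 58165/(564/7) = 58165*(7/564) = 407155/564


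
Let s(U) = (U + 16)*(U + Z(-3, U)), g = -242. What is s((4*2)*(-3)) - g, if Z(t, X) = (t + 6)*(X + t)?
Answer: 1082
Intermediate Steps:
Z(t, X) = (6 + t)*(X + t)
s(U) = (-9 + 4*U)*(16 + U) (s(U) = (U + 16)*(U + ((-3)**2 + 6*U + 6*(-3) + U*(-3))) = (16 + U)*(U + (9 + 6*U - 18 - 3*U)) = (16 + U)*(U + (-9 + 3*U)) = (16 + U)*(-9 + 4*U) = (-9 + 4*U)*(16 + U))
s((4*2)*(-3)) - g = (-144 + 4*((4*2)*(-3))**2 + 55*((4*2)*(-3))) - 1*(-242) = (-144 + 4*(8*(-3))**2 + 55*(8*(-3))) + 242 = (-144 + 4*(-24)**2 + 55*(-24)) + 242 = (-144 + 4*576 - 1320) + 242 = (-144 + 2304 - 1320) + 242 = 840 + 242 = 1082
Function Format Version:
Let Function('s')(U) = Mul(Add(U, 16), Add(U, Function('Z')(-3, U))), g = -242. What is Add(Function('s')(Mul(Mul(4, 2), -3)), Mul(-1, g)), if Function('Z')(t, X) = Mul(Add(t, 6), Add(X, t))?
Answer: 1082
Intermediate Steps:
Function('Z')(t, X) = Mul(Add(6, t), Add(X, t))
Function('s')(U) = Mul(Add(-9, Mul(4, U)), Add(16, U)) (Function('s')(U) = Mul(Add(U, 16), Add(U, Add(Pow(-3, 2), Mul(6, U), Mul(6, -3), Mul(U, -3)))) = Mul(Add(16, U), Add(U, Add(9, Mul(6, U), -18, Mul(-3, U)))) = Mul(Add(16, U), Add(U, Add(-9, Mul(3, U)))) = Mul(Add(16, U), Add(-9, Mul(4, U))) = Mul(Add(-9, Mul(4, U)), Add(16, U)))
Add(Function('s')(Mul(Mul(4, 2), -3)), Mul(-1, g)) = Add(Add(-144, Mul(4, Pow(Mul(Mul(4, 2), -3), 2)), Mul(55, Mul(Mul(4, 2), -3))), Mul(-1, -242)) = Add(Add(-144, Mul(4, Pow(Mul(8, -3), 2)), Mul(55, Mul(8, -3))), 242) = Add(Add(-144, Mul(4, Pow(-24, 2)), Mul(55, -24)), 242) = Add(Add(-144, Mul(4, 576), -1320), 242) = Add(Add(-144, 2304, -1320), 242) = Add(840, 242) = 1082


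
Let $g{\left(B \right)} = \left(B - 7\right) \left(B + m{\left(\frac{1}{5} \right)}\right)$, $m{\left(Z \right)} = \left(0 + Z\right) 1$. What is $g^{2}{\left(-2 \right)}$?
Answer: $\frac{6561}{25} \approx 262.44$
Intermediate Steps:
$m{\left(Z \right)} = Z$ ($m{\left(Z \right)} = Z 1 = Z$)
$g{\left(B \right)} = \left(-7 + B\right) \left(\frac{1}{5} + B\right)$ ($g{\left(B \right)} = \left(B - 7\right) \left(B + \frac{1}{5}\right) = \left(-7 + B\right) \left(B + \frac{1}{5}\right) = \left(-7 + B\right) \left(\frac{1}{5} + B\right)$)
$g^{2}{\left(-2 \right)} = \left(- \frac{7}{5} + \left(-2\right)^{2} - - \frac{68}{5}\right)^{2} = \left(- \frac{7}{5} + 4 + \frac{68}{5}\right)^{2} = \left(\frac{81}{5}\right)^{2} = \frac{6561}{25}$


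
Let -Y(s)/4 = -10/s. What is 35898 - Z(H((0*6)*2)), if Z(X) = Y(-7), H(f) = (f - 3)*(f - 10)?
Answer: 251326/7 ≈ 35904.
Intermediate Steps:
Y(s) = 40/s (Y(s) = -(-40)/s = 40/s)
H(f) = (-10 + f)*(-3 + f) (H(f) = (-3 + f)*(-10 + f) = (-10 + f)*(-3 + f))
Z(X) = -40/7 (Z(X) = 40/(-7) = 40*(-⅐) = -40/7)
35898 - Z(H((0*6)*2)) = 35898 - 1*(-40/7) = 35898 + 40/7 = 251326/7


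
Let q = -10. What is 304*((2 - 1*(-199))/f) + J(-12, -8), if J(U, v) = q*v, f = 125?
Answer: 71104/125 ≈ 568.83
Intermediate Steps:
J(U, v) = -10*v
304*((2 - 1*(-199))/f) + J(-12, -8) = 304*((2 - 1*(-199))/125) - 10*(-8) = 304*((2 + 199)*(1/125)) + 80 = 304*(201*(1/125)) + 80 = 304*(201/125) + 80 = 61104/125 + 80 = 71104/125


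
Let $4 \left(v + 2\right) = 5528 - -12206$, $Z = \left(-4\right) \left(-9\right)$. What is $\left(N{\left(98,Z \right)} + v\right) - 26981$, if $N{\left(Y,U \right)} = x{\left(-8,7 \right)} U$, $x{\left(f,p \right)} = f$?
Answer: $- \frac{45675}{2} \approx -22838.0$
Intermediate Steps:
$Z = 36$
$v = \frac{8863}{2}$ ($v = -2 + \frac{5528 - -12206}{4} = -2 + \frac{5528 + 12206}{4} = -2 + \frac{1}{4} \cdot 17734 = -2 + \frac{8867}{2} = \frac{8863}{2} \approx 4431.5$)
$N{\left(Y,U \right)} = - 8 U$
$\left(N{\left(98,Z \right)} + v\right) - 26981 = \left(\left(-8\right) 36 + \frac{8863}{2}\right) - 26981 = \left(-288 + \frac{8863}{2}\right) - 26981 = \frac{8287}{2} - 26981 = - \frac{45675}{2}$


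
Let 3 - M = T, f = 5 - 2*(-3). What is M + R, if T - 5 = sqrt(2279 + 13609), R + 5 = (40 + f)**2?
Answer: 2594 - 4*sqrt(993) ≈ 2468.0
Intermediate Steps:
f = 11 (f = 5 + 6 = 11)
R = 2596 (R = -5 + (40 + 11)**2 = -5 + 51**2 = -5 + 2601 = 2596)
T = 5 + 4*sqrt(993) (T = 5 + sqrt(2279 + 13609) = 5 + sqrt(15888) = 5 + 4*sqrt(993) ≈ 131.05)
M = -2 - 4*sqrt(993) (M = 3 - (5 + 4*sqrt(993)) = 3 + (-5 - 4*sqrt(993)) = -2 - 4*sqrt(993) ≈ -128.05)
M + R = (-2 - 4*sqrt(993)) + 2596 = 2594 - 4*sqrt(993)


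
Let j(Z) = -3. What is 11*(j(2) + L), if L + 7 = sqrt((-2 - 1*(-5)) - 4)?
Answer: -110 + 11*I ≈ -110.0 + 11.0*I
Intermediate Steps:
L = -7 + I (L = -7 + sqrt((-2 - 1*(-5)) - 4) = -7 + sqrt((-2 + 5) - 4) = -7 + sqrt(3 - 4) = -7 + sqrt(-1) = -7 + I ≈ -7.0 + 1.0*I)
11*(j(2) + L) = 11*(-3 + (-7 + I)) = 11*(-10 + I) = -110 + 11*I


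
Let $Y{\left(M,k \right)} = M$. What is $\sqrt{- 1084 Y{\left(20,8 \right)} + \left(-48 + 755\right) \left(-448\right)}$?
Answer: $4 i \sqrt{21151} \approx 581.74 i$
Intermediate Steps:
$\sqrt{- 1084 Y{\left(20,8 \right)} + \left(-48 + 755\right) \left(-448\right)} = \sqrt{\left(-1084\right) 20 + \left(-48 + 755\right) \left(-448\right)} = \sqrt{-21680 + 707 \left(-448\right)} = \sqrt{-21680 - 316736} = \sqrt{-338416} = 4 i \sqrt{21151}$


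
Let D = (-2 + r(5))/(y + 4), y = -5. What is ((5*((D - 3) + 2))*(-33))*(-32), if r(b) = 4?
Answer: -15840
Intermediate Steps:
D = -2 (D = (-2 + 4)/(-5 + 4) = 2/(-1) = 2*(-1) = -2)
((5*((D - 3) + 2))*(-33))*(-32) = ((5*((-2 - 3) + 2))*(-33))*(-32) = ((5*(-5 + 2))*(-33))*(-32) = ((5*(-3))*(-33))*(-32) = -15*(-33)*(-32) = 495*(-32) = -15840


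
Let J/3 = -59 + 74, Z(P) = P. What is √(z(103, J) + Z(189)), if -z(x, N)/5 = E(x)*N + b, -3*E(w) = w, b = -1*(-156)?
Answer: √7134 ≈ 84.463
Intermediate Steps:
b = 156
E(w) = -w/3
J = 45 (J = 3*(-59 + 74) = 3*15 = 45)
z(x, N) = -780 + 5*N*x/3 (z(x, N) = -5*((-x/3)*N + 156) = -5*(-N*x/3 + 156) = -5*(156 - N*x/3) = -780 + 5*N*x/3)
√(z(103, J) + Z(189)) = √((-780 + (5/3)*45*103) + 189) = √((-780 + 7725) + 189) = √(6945 + 189) = √7134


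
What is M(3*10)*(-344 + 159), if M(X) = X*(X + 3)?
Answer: -183150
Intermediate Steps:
M(X) = X*(3 + X)
M(3*10)*(-344 + 159) = ((3*10)*(3 + 3*10))*(-344 + 159) = (30*(3 + 30))*(-185) = (30*33)*(-185) = 990*(-185) = -183150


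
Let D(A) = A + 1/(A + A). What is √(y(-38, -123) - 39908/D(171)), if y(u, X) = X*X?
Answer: 3*√5660769523377/58483 ≈ 122.05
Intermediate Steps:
y(u, X) = X²
D(A) = A + 1/(2*A)
√(y(-38, -123) - 39908/D(171)) = √((-123)² - 39908/(171 + (½)/171)) = √(15129 - 39908/(171 + (½)*(1/171))) = √(15129 - 39908/(171 + 1/342)) = √(15129 - 39908/58483/342) = √(15129 - 39908*342/58483) = √(15129 - 13648536/58483) = √(871140771/58483) = 3*√5660769523377/58483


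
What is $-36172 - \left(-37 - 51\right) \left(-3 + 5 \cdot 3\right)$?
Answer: $-35116$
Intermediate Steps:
$-36172 - \left(-37 - 51\right) \left(-3 + 5 \cdot 3\right) = -36172 - - 88 \left(-3 + 15\right) = -36172 - \left(-88\right) 12 = -36172 - -1056 = -36172 + 1056 = -35116$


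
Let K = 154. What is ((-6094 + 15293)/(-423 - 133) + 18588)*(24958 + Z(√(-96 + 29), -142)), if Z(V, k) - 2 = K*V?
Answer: 64432548960/139 + 795081133*I*√67/278 ≈ 4.6354e+8 + 2.341e+7*I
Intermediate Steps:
Z(V, k) = 2 + 154*V
((-6094 + 15293)/(-423 - 133) + 18588)*(24958 + Z(√(-96 + 29), -142)) = ((-6094 + 15293)/(-423 - 133) + 18588)*(24958 + (2 + 154*√(-96 + 29))) = (9199/(-556) + 18588)*(24958 + (2 + 154*√(-67))) = (9199*(-1/556) + 18588)*(24958 + (2 + 154*(I*√67))) = (-9199/556 + 18588)*(24958 + (2 + 154*I*√67)) = 10325729*(24960 + 154*I*√67)/556 = 64432548960/139 + 795081133*I*√67/278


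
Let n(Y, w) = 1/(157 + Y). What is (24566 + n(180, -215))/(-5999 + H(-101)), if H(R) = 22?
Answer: -8278743/2014249 ≈ -4.1101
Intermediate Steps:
(24566 + n(180, -215))/(-5999 + H(-101)) = (24566 + 1/(157 + 180))/(-5999 + 22) = (24566 + 1/337)/(-5977) = (24566 + 1/337)*(-1/5977) = (8278743/337)*(-1/5977) = -8278743/2014249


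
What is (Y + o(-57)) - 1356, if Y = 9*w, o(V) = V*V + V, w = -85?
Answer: 1071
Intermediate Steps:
o(V) = V + V² (o(V) = V² + V = V + V²)
Y = -765 (Y = 9*(-85) = -765)
(Y + o(-57)) - 1356 = (-765 - 57*(1 - 57)) - 1356 = (-765 - 57*(-56)) - 1356 = (-765 + 3192) - 1356 = 2427 - 1356 = 1071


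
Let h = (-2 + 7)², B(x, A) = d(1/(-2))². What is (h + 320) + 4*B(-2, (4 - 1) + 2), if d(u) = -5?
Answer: 445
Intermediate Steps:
B(x, A) = 25 (B(x, A) = (-5)² = 25)
h = 25 (h = 5² = 25)
(h + 320) + 4*B(-2, (4 - 1) + 2) = (25 + 320) + 4*25 = 345 + 100 = 445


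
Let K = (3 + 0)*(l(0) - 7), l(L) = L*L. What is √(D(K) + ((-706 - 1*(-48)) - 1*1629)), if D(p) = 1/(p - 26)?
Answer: I*√5052030/47 ≈ 47.823*I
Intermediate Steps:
l(L) = L²
K = -21 (K = (3 + 0)*(0² - 7) = 3*(0 - 7) = 3*(-7) = -21)
D(p) = 1/(-26 + p)
√(D(K) + ((-706 - 1*(-48)) - 1*1629)) = √(1/(-26 - 21) + ((-706 - 1*(-48)) - 1*1629)) = √(1/(-47) + ((-706 + 48) - 1629)) = √(-1/47 + (-658 - 1629)) = √(-1/47 - 2287) = √(-107490/47) = I*√5052030/47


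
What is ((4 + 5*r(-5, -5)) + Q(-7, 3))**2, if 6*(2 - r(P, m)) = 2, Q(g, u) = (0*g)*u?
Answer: 1369/9 ≈ 152.11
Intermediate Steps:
Q(g, u) = 0 (Q(g, u) = 0*u = 0)
r(P, m) = 5/3 (r(P, m) = 2 - 1/6*2 = 2 - 1/3 = 5/3)
((4 + 5*r(-5, -5)) + Q(-7, 3))**2 = ((4 + 5*(5/3)) + 0)**2 = ((4 + 25/3) + 0)**2 = (37/3 + 0)**2 = (37/3)**2 = 1369/9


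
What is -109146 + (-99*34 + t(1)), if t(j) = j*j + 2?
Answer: -112509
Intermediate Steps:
t(j) = 2 + j² (t(j) = j² + 2 = 2 + j²)
-109146 + (-99*34 + t(1)) = -109146 + (-99*34 + (2 + 1²)) = -109146 + (-3366 + (2 + 1)) = -109146 + (-3366 + 3) = -109146 - 3363 = -112509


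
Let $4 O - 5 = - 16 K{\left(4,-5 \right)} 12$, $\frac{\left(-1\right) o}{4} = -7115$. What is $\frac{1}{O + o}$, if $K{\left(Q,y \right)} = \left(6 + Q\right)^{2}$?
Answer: $\frac{4}{94645} \approx 4.2263 \cdot 10^{-5}$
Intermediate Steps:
$o = 28460$ ($o = \left(-4\right) \left(-7115\right) = 28460$)
$O = - \frac{19195}{4}$ ($O = \frac{5}{4} + \frac{- 16 \left(6 + 4\right)^{2} \cdot 12}{4} = \frac{5}{4} + \frac{- 16 \cdot 10^{2} \cdot 12}{4} = \frac{5}{4} + \frac{\left(-16\right) 100 \cdot 12}{4} = \frac{5}{4} + \frac{\left(-1600\right) 12}{4} = \frac{5}{4} + \frac{1}{4} \left(-19200\right) = \frac{5}{4} - 4800 = - \frac{19195}{4} \approx -4798.8$)
$\frac{1}{O + o} = \frac{1}{- \frac{19195}{4} + 28460} = \frac{1}{\frac{94645}{4}} = \frac{4}{94645}$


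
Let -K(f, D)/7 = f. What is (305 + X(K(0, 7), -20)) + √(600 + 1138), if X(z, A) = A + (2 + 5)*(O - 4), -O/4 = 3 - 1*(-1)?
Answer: 145 + √1738 ≈ 186.69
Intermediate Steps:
O = -16 (O = -4*(3 - 1*(-1)) = -4*(3 + 1) = -4*4 = -16)
K(f, D) = -7*f
X(z, A) = -140 + A (X(z, A) = A + (2 + 5)*(-16 - 4) = A + 7*(-20) = A - 140 = -140 + A)
(305 + X(K(0, 7), -20)) + √(600 + 1138) = (305 + (-140 - 20)) + √(600 + 1138) = (305 - 160) + √1738 = 145 + √1738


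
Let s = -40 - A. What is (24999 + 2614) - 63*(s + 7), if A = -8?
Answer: 29188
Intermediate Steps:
s = -32 (s = -40 - 1*(-8) = -40 + 8 = -32)
(24999 + 2614) - 63*(s + 7) = (24999 + 2614) - 63*(-32 + 7) = 27613 - 63*(-25) = 27613 + 1575 = 29188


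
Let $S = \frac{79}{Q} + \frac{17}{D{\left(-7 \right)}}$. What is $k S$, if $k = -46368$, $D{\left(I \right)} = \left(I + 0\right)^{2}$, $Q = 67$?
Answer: $- \frac{33186240}{469} \approx -70760.0$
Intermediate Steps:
$D{\left(I \right)} = I^{2}$
$S = \frac{5010}{3283}$ ($S = \frac{79}{67} + \frac{17}{\left(-7\right)^{2}} = 79 \cdot \frac{1}{67} + \frac{17}{49} = \frac{79}{67} + 17 \cdot \frac{1}{49} = \frac{79}{67} + \frac{17}{49} = \frac{5010}{3283} \approx 1.526$)
$k S = \left(-46368\right) \frac{5010}{3283} = - \frac{33186240}{469}$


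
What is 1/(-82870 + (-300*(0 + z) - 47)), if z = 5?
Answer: -1/84417 ≈ -1.1846e-5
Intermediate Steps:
1/(-82870 + (-300*(0 + z) - 47)) = 1/(-82870 + (-300*(0 + 5) - 47)) = 1/(-82870 + (-300*5 - 47)) = 1/(-82870 + (-100*15 - 47)) = 1/(-82870 + (-1500 - 47)) = 1/(-82870 - 1547) = 1/(-84417) = -1/84417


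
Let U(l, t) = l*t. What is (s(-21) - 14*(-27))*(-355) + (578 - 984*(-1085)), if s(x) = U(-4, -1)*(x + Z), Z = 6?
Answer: 955328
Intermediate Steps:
s(x) = 24 + 4*x (s(x) = (-4*(-1))*(x + 6) = 4*(6 + x) = 24 + 4*x)
(s(-21) - 14*(-27))*(-355) + (578 - 984*(-1085)) = ((24 + 4*(-21)) - 14*(-27))*(-355) + (578 - 984*(-1085)) = ((24 - 84) + 378)*(-355) + (578 + 1067640) = (-60 + 378)*(-355) + 1068218 = 318*(-355) + 1068218 = -112890 + 1068218 = 955328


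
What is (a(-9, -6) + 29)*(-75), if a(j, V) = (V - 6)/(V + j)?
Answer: -2235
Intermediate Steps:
a(j, V) = (-6 + V)/(V + j)
(a(-9, -6) + 29)*(-75) = ((-6 - 6)/(-6 - 9) + 29)*(-75) = (-12/(-15) + 29)*(-75) = (-1/15*(-12) + 29)*(-75) = (4/5 + 29)*(-75) = (149/5)*(-75) = -2235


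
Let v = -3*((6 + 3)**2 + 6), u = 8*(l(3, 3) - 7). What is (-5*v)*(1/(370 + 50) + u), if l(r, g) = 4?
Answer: -876873/28 ≈ -31317.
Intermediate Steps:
u = -24 (u = 8*(4 - 7) = 8*(-3) = -24)
v = -261 (v = -3*(9**2 + 6) = -3*(81 + 6) = -3*87 = -261)
(-5*v)*(1/(370 + 50) + u) = (-5*(-261))*(1/(370 + 50) - 24) = 1305*(1/420 - 24) = 1305*(-10079/420) = -876873/28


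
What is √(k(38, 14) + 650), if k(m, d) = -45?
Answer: 11*√5 ≈ 24.597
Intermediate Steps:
√(k(38, 14) + 650) = √(-45 + 650) = √605 = 11*√5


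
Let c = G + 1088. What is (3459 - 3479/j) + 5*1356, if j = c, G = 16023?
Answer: 2467550/241 ≈ 10239.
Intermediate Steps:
c = 17111 (c = 16023 + 1088 = 17111)
j = 17111
(3459 - 3479/j) + 5*1356 = (3459 - 3479/17111) + 5*1356 = (3459 - 3479*1/17111) + 6780 = (3459 - 49/241) + 6780 = 833570/241 + 6780 = 2467550/241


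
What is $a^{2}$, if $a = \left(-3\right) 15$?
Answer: $2025$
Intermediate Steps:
$a = -45$
$a^{2} = \left(-45\right)^{2} = 2025$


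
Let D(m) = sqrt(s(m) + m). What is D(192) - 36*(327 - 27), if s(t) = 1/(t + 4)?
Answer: -10800 + sqrt(37633)/14 ≈ -10786.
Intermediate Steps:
s(t) = 1/(4 + t)
D(m) = sqrt(m + 1/(4 + m)) (D(m) = sqrt(1/(4 + m) + m) = sqrt(m + 1/(4 + m)))
D(192) - 36*(327 - 27) = sqrt((1 + 192*(4 + 192))/(4 + 192)) - 36*(327 - 27) = sqrt((1 + 192*196)/196) - 36*300 = sqrt((1 + 37632)/196) - 10800 = sqrt((1/196)*37633) - 10800 = sqrt(37633/196) - 10800 = sqrt(37633)/14 - 10800 = -10800 + sqrt(37633)/14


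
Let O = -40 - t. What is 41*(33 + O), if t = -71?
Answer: 2624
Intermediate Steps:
O = 31 (O = -40 - 1*(-71) = -40 + 71 = 31)
41*(33 + O) = 41*(33 + 31) = 41*64 = 2624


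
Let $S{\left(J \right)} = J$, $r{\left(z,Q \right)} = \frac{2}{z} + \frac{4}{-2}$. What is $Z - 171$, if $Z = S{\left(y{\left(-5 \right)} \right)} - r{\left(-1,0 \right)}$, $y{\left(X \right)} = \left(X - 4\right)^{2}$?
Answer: $-86$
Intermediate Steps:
$y{\left(X \right)} = \left(-4 + X\right)^{2}$
$r{\left(z,Q \right)} = -2 + \frac{2}{z}$ ($r{\left(z,Q \right)} = \frac{2}{z} + 4 \left(- \frac{1}{2}\right) = \frac{2}{z} - 2 = -2 + \frac{2}{z}$)
$Z = 85$ ($Z = \left(-4 - 5\right)^{2} - \left(-2 + \frac{2}{-1}\right) = \left(-9\right)^{2} - \left(-2 + 2 \left(-1\right)\right) = 81 - \left(-2 - 2\right) = 81 - -4 = 81 + 4 = 85$)
$Z - 171 = 85 - 171 = -86$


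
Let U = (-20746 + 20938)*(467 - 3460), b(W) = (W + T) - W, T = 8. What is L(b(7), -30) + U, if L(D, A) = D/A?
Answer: -8619844/15 ≈ -5.7466e+5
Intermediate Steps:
b(W) = 8 (b(W) = (W + 8) - W = (8 + W) - W = 8)
U = -574656 (U = 192*(-2993) = -574656)
L(b(7), -30) + U = 8/(-30) - 574656 = 8*(-1/30) - 574656 = -4/15 - 574656 = -8619844/15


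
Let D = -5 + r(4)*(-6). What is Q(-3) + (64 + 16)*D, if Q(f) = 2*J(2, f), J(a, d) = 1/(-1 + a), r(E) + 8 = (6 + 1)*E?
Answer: -9998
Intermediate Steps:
r(E) = -8 + 7*E (r(E) = -8 + (6 + 1)*E = -8 + 7*E)
Q(f) = 2 (Q(f) = 2/(-1 + 2) = 2/1 = 2*1 = 2)
D = -125 (D = -5 + (-8 + 7*4)*(-6) = -5 + (-8 + 28)*(-6) = -5 + 20*(-6) = -5 - 120 = -125)
Q(-3) + (64 + 16)*D = 2 + (64 + 16)*(-125) = 2 + 80*(-125) = 2 - 10000 = -9998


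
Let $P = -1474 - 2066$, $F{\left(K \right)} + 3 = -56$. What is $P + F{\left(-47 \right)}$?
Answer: $-3599$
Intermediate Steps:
$F{\left(K \right)} = -59$ ($F{\left(K \right)} = -3 - 56 = -59$)
$P = -3540$
$P + F{\left(-47 \right)} = -3540 - 59 = -3599$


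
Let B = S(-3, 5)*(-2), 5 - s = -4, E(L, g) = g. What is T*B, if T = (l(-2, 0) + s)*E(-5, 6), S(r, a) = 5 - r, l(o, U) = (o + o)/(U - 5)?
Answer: -4704/5 ≈ -940.80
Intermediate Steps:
l(o, U) = 2*o/(-5 + U) (l(o, U) = (2*o)/(-5 + U) = 2*o/(-5 + U))
s = 9 (s = 5 - 1*(-4) = 5 + 4 = 9)
T = 294/5 (T = (2*(-2)/(-5 + 0) + 9)*6 = (2*(-2)/(-5) + 9)*6 = (2*(-2)*(-1/5) + 9)*6 = (4/5 + 9)*6 = (49/5)*6 = 294/5 ≈ 58.800)
B = -16 (B = (5 - 1*(-3))*(-2) = (5 + 3)*(-2) = 8*(-2) = -16)
T*B = (294/5)*(-16) = -4704/5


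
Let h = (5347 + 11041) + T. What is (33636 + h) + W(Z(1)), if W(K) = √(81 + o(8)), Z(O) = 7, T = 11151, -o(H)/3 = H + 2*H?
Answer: 61178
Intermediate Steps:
o(H) = -9*H (o(H) = -3*(H + 2*H) = -9*H)
h = 27539 (h = (5347 + 11041) + 11151 = 16388 + 11151 = 27539)
W(K) = 3 (W(K) = √(81 - 9*8) = √(81 - 72) = √9 = 3)
(33636 + h) + W(Z(1)) = (33636 + 27539) + 3 = 61175 + 3 = 61178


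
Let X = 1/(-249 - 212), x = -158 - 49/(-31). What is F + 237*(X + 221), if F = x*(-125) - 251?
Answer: 1024348944/14291 ≈ 71678.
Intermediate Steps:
x = -4849/31 (x = -158 - 49*(-1)/31 = -158 - 1*(-49/31) = -158 + 49/31 = -4849/31 ≈ -156.42)
X = -1/461 (X = 1/(-461) = -1/461 ≈ -0.0021692)
F = 598344/31 (F = -4849/31*(-125) - 251 = 606125/31 - 251 = 598344/31 ≈ 19301.)
F + 237*(X + 221) = 598344/31 + 237*(-1/461 + 221) = 598344/31 + 237*(101880/461) = 598344/31 + 24145560/461 = 1024348944/14291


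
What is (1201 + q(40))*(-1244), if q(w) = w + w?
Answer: -1593564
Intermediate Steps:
q(w) = 2*w
(1201 + q(40))*(-1244) = (1201 + 2*40)*(-1244) = (1201 + 80)*(-1244) = 1281*(-1244) = -1593564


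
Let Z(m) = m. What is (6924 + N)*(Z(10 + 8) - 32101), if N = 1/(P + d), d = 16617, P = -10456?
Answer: -1368621157495/6161 ≈ -2.2214e+8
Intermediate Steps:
N = 1/6161 (N = 1/(-10456 + 16617) = 1/6161 ≈ 0.00016231)
(6924 + N)*(Z(10 + 8) - 32101) = (6924 + 1/6161)*((10 + 8) - 32101) = 42658765*(18 - 32101)/6161 = (42658765/6161)*(-32083) = -1368621157495/6161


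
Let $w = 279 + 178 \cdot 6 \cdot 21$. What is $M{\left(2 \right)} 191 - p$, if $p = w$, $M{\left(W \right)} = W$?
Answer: $-22325$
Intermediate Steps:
$w = 22707$ ($w = 279 + 178 \cdot 126 = 279 + 22428 = 22707$)
$p = 22707$
$M{\left(2 \right)} 191 - p = 2 \cdot 191 - 22707 = 382 - 22707 = -22325$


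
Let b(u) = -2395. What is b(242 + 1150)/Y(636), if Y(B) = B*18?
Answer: -2395/11448 ≈ -0.20921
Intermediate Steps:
Y(B) = 18*B
b(242 + 1150)/Y(636) = -2395/(18*636) = -2395/11448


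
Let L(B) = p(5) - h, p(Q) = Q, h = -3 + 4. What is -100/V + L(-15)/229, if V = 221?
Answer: -22016/50609 ≈ -0.43502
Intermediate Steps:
h = 1
L(B) = 4 (L(B) = 5 - 1*1 = 5 - 1 = 4)
-100/V + L(-15)/229 = -100/221 + 4/229 = -22016/50609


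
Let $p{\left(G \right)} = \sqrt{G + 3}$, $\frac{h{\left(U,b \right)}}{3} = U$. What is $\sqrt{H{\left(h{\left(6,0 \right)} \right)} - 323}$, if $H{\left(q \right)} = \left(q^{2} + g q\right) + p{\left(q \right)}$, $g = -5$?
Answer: $\sqrt{-89 + \sqrt{21}} \approx 9.1879 i$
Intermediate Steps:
$h{\left(U,b \right)} = 3 U$
$p{\left(G \right)} = \sqrt{3 + G}$
$H{\left(q \right)} = q^{2} + \sqrt{3 + q} - 5 q$ ($H{\left(q \right)} = \left(q^{2} - 5 q\right) + \sqrt{3 + q} = q^{2} + \sqrt{3 + q} - 5 q$)
$\sqrt{H{\left(h{\left(6,0 \right)} \right)} - 323} = \sqrt{\left(\left(3 \cdot 6\right)^{2} + \sqrt{3 + 3 \cdot 6} - 5 \cdot 3 \cdot 6\right) - 323} = \sqrt{\left(18^{2} + \sqrt{3 + 18} - 90\right) - 323} = \sqrt{\left(324 + \sqrt{21} - 90\right) - 323} = \sqrt{\left(234 + \sqrt{21}\right) - 323} = \sqrt{-89 + \sqrt{21}}$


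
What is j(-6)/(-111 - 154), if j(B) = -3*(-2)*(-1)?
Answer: 6/265 ≈ 0.022642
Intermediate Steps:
j(B) = -6 (j(B) = 6*(-1) = -6)
j(-6)/(-111 - 154) = -6/(-111 - 154) = -6/(-265) = -6*(-1/265) = 6/265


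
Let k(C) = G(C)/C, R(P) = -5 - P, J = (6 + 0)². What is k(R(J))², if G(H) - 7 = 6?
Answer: 169/1681 ≈ 0.10054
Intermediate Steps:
J = 36 (J = 6² = 36)
G(H) = 13 (G(H) = 7 + 6 = 13)
k(C) = 13/C
k(R(J))² = (13/(-5 - 1*36))² = (13/(-5 - 36))² = (13/(-41))² = (13*(-1/41))² = (-13/41)² = 169/1681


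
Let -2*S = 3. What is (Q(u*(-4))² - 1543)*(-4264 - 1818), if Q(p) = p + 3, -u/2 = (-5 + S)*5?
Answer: -392325492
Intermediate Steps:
S = -3/2 (S = -½*3 = -3/2 ≈ -1.5000)
u = 65 (u = -2*(-5 - 3/2)*5 = -(-13)*5 = -2*(-65/2) = 65)
Q(p) = 3 + p
(Q(u*(-4))² - 1543)*(-4264 - 1818) = ((3 + 65*(-4))² - 1543)*(-4264 - 1818) = ((3 - 260)² - 1543)*(-6082) = ((-257)² - 1543)*(-6082) = (66049 - 1543)*(-6082) = 64506*(-6082) = -392325492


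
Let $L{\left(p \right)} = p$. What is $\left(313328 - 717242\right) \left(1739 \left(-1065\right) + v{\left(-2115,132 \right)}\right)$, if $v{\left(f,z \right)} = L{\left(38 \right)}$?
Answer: $748047516258$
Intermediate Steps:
$v{\left(f,z \right)} = 38$
$\left(313328 - 717242\right) \left(1739 \left(-1065\right) + v{\left(-2115,132 \right)}\right) = \left(313328 - 717242\right) \left(1739 \left(-1065\right) + 38\right) = - 403914 \left(-1852035 + 38\right) = \left(-403914\right) \left(-1851997\right) = 748047516258$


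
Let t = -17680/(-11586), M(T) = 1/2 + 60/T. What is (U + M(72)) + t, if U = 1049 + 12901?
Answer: 80828914/5793 ≈ 13953.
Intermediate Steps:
M(T) = ½ + 60/T (M(T) = 1*(½) + 60/T = ½ + 60/T)
U = 13950
t = 8840/5793 (t = -17680*(-1/11586) = 8840/5793 ≈ 1.5260)
(U + M(72)) + t = (13950 + (½)*(120 + 72)/72) + 8840/5793 = (13950 + (½)*(1/72)*192) + 8840/5793 = (13950 + 4/3) + 8840/5793 = 41854/3 + 8840/5793 = 80828914/5793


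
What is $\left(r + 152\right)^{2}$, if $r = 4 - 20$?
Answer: $18496$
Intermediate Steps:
$r = -16$ ($r = 4 - 20 = -16$)
$\left(r + 152\right)^{2} = \left(-16 + 152\right)^{2} = 136^{2} = 18496$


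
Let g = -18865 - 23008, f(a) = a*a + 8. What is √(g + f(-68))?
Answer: I*√37241 ≈ 192.98*I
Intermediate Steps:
f(a) = 8 + a² (f(a) = a² + 8 = 8 + a²)
g = -41873
√(g + f(-68)) = √(-41873 + (8 + (-68)²)) = √(-41873 + (8 + 4624)) = √(-41873 + 4632) = √(-37241) = I*√37241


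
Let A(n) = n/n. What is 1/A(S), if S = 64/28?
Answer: 1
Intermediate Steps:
S = 16/7 (S = 64*(1/28) = 16/7 ≈ 2.2857)
A(n) = 1
1/A(S) = 1/1 = 1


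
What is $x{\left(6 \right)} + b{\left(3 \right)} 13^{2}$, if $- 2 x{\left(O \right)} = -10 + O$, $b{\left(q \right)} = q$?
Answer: $509$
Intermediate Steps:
$x{\left(O \right)} = 5 - \frac{O}{2}$ ($x{\left(O \right)} = - \frac{-10 + O}{2} = 5 - \frac{O}{2}$)
$x{\left(6 \right)} + b{\left(3 \right)} 13^{2} = \left(5 - 3\right) + 3 \cdot 13^{2} = \left(5 - 3\right) + 3 \cdot 169 = 2 + 507 = 509$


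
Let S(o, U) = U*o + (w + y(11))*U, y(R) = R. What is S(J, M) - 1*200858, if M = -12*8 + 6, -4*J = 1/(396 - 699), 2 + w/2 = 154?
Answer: -46300031/202 ≈ -2.2921e+5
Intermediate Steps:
w = 304 (w = -4 + 2*154 = -4 + 308 = 304)
J = 1/1212 (J = -1/(4*(396 - 699)) = -1/4/(-303) = -1/4*(-1/303) = 1/1212 ≈ 0.00082508)
M = -90 (M = -96 + 6 = -90)
S(o, U) = 315*U + U*o (S(o, U) = U*o + (304 + 11)*U = U*o + 315*U = 315*U + U*o)
S(J, M) - 1*200858 = -90*(315 + 1/1212) - 1*200858 = -90*381781/1212 - 200858 = -5726715/202 - 200858 = -46300031/202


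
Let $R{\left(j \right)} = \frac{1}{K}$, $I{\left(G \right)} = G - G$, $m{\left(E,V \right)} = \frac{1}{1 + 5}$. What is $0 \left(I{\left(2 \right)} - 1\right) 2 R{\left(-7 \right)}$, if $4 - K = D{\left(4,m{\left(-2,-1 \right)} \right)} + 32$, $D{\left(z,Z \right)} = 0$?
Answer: $0$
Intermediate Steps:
$m{\left(E,V \right)} = \frac{1}{6}$
$I{\left(G \right)} = 0$
$K = -28$ ($K = 4 - \left(0 + 32\right) = 4 - 32 = -28$)
$R{\left(j \right)} = - \frac{1}{28}$ ($R{\left(j \right)} = \frac{1}{-28} = - \frac{1}{28}$)
$0 \left(I{\left(2 \right)} - 1\right) 2 R{\left(-7 \right)} = 0 \left(0 - 1\right) 2 \left(- \frac{1}{28}\right) = 0 \left(-1\right) 2 \left(- \frac{1}{28}\right) = 0 \cdot 2 \left(- \frac{1}{28}\right) = 0 \left(- \frac{1}{28}\right) = 0$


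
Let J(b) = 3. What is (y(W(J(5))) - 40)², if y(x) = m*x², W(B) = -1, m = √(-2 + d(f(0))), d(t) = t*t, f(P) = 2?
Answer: (40 - √2)² ≈ 1488.9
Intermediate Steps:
d(t) = t²
m = √2 (m = √(-2 + 2²) = √(-2 + 4) = √2 ≈ 1.4142)
y(x) = √2*x²
(y(W(J(5))) - 40)² = (√2*(-1)² - 40)² = (√2*1 - 40)² = (√2 - 40)² = (-40 + √2)²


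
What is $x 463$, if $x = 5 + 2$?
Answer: $3241$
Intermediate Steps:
$x = 7$
$x 463 = 7 \cdot 463 = 3241$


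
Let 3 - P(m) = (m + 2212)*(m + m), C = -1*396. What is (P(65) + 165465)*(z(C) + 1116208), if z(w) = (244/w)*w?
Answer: -145743876984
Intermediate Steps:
C = -396
z(w) = 244
P(m) = 3 - 2*m*(2212 + m) (P(m) = 3 - (m + 2212)*(m + m) = 3 - (2212 + m)*2*m = 3 - 2*m*(2212 + m))
(P(65) + 165465)*(z(C) + 1116208) = ((3 - 4424*65 - 2*65²) + 165465)*(244 + 1116208) = ((3 - 287560 - 2*4225) + 165465)*1116452 = ((3 - 287560 - 8450) + 165465)*1116452 = (-296007 + 165465)*1116452 = -130542*1116452 = -145743876984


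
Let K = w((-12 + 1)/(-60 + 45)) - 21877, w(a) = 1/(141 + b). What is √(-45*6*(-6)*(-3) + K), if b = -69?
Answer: 7*I*√78574/12 ≈ 163.51*I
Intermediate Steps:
w(a) = 1/72 (w(a) = 1/(141 - 69) = 1/72)
K = -1575143/72 (K = 1/72 - 21877 = -1575143/72 ≈ -21877.)
√(-45*6*(-6)*(-3) + K) = √(-45*6*(-6)*(-3) - 1575143/72) = √(-(-1620)*(-3) - 1575143/72) = √(-45*108 - 1575143/72) = √(-4860 - 1575143/72) = √(-1925063/72) = 7*I*√78574/12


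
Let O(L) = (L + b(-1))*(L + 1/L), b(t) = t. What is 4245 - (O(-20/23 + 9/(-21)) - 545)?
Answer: 25924019570/5417489 ≈ 4785.3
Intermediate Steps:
O(L) = (-1 + L)*(L + 1/L) (O(L) = (L - 1)*(L + 1/L) = (-1 + L)*(L + 1/L))
4245 - (O(-20/23 + 9/(-21)) - 545) = 4245 - ((1 + (-20/23 + 9/(-21))**2 - (-20/23 + 9/(-21)) - 1/(-20/23 + 9/(-21))) - 545) = 4245 - ((1 + (-20*1/23 + 9*(-1/21))**2 - (-20*1/23 + 9*(-1/21)) - 1/(-20*1/23 + 9*(-1/21))) - 545) = 4245 - ((1 + (-20/23 - 3/7)**2 - (-20/23 - 3/7) - 1/(-20/23 - 3/7)) - 545) = 4245 - ((1 + (-209/161)**2 - 1*(-209/161) - 1/(-209/161)) - 545) = 4245 - ((1 + 43681/25921 + 209/161 - 1*(-161/209)) - 545) = 4245 - ((1 + 43681/25921 + 209/161 + 161/209) - 545) = 4245 - (25752740/5417489 - 545) = 4245 - 1*(-2926778765/5417489) = 4245 + 2926778765/5417489 = 25924019570/5417489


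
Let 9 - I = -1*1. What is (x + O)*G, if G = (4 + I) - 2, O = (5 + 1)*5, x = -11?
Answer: 228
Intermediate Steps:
I = 10 (I = 9 - (-1) = 9 - 1*(-1) = 9 + 1 = 10)
O = 30 (O = 6*5 = 30)
G = 12 (G = (4 + 10) - 2 = 14 - 2 = 12)
(x + O)*G = (-11 + 30)*12 = 19*12 = 228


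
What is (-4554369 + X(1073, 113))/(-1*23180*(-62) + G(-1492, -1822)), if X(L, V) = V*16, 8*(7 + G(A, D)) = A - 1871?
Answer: -36420488/11493861 ≈ -3.1687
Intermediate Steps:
G(A, D) = -1927/8 + A/8 (G(A, D) = -7 + (A - 1871)/8 = -7 + (-1871 + A)/8 = -7 + (-1871/8 + A/8) = -1927/8 + A/8)
X(L, V) = 16*V
(-4554369 + X(1073, 113))/(-1*23180*(-62) + G(-1492, -1822)) = (-4554369 + 16*113)/(-1*23180*(-62) + (-1927/8 + (⅛)*(-1492))) = (-4554369 + 1808)/(-23180*(-62) + (-1927/8 - 373/2)) = -4552561/(1437160 - 3419/8) = -4552561/11493861/8 = -4552561*8/11493861 = -36420488/11493861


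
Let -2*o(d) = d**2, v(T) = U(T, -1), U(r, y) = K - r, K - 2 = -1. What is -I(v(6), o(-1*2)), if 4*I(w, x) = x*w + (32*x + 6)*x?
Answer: -63/2 ≈ -31.500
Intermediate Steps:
K = 1 (K = 2 - 1 = 1)
U(r, y) = 1 - r
v(T) = 1 - T
o(d) = -d**2/2
I(w, x) = w*x/4 + x*(6 + 32*x)/4 (I(w, x) = (x*w + (32*x + 6)*x)/4 = (w*x + (6 + 32*x)*x)/4 = (w*x + x*(6 + 32*x))/4 = w*x/4 + x*(6 + 32*x)/4)
-I(v(6), o(-1*2)) = -(-(-1*2)**2/2)*(6 + (1 - 1*6) + 32*(-(-1*2)**2/2))/4 = -(-1/2*(-2)**2)*(6 + (1 - 6) + 32*(-1/2*(-2)**2))/4 = -(-1/2*4)*(6 - 5 + 32*(-1/2*4))/4 = -(-2)*(6 - 5 + 32*(-2))/4 = -(-2)*(6 - 5 - 64)/4 = -(-2)*(-63)/4 = -1*63/2 = -63/2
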